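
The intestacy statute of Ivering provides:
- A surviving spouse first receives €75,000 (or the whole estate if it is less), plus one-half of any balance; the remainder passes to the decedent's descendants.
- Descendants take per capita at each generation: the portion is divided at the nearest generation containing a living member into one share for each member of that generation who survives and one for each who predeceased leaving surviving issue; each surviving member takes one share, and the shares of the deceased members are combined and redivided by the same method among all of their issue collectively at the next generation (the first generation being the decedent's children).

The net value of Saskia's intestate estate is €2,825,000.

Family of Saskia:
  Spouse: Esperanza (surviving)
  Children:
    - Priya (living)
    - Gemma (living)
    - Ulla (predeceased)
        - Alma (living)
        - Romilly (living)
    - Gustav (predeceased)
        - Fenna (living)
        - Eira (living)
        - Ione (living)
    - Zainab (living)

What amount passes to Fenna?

Esperanza first takes €75,000, leaving a balance of €2,750,000. Esperanza then takes one-half of the balance (€1,375,000), for a total of €1,450,000. The remaining €1,375,000 passes to the descendants.
The descendants' portion (€1,375,000) is divided at the children's generation into 5 shares of €275,000. Priya, Gemma, and Zainab each take €275,000. The 2 shares of the deceased (Ulla and Gustav) are combined into a pool of €550,000.
That pool (€550,000) is divided at the grandchildren's generation equally among Alma, Romilly, Fenna, Eira, and Ione: €110,000 each.

Fenna receives €110,000.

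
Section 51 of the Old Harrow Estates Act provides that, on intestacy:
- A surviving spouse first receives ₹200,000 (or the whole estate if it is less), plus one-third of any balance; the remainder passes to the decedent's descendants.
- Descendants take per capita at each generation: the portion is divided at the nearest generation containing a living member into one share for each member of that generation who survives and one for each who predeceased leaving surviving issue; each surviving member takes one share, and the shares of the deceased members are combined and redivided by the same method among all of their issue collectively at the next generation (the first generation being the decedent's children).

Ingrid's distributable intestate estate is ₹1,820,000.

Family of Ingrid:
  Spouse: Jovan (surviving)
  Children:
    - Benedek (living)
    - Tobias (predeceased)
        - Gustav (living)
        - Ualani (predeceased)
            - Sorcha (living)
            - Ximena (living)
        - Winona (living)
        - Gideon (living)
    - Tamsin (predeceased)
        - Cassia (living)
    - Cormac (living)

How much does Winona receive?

Winona receives ₹108,000.

Jovan first takes ₹200,000, leaving a balance of ₹1,620,000. Jovan then takes one-third of the balance (₹540,000), for a total of ₹740,000. The remaining ₹1,080,000 passes to the descendants.
The descendants' portion (₹1,080,000) is divided at the children's generation into 4 shares of ₹270,000. Benedek and Cormac each take ₹270,000. The 2 shares of the deceased (Tobias and Tamsin) are combined into a pool of ₹540,000.
That pool (₹540,000) is divided at the grandchildren's generation into 5 shares of ₹108,000. Gustav, Winona, Gideon, and Cassia each take ₹108,000. The remaining share for the deceased Ualani (₹108,000) is carried to the next generation.
That pool (₹108,000) is divided at the great-grandchildren's generation equally among Sorcha and Ximena: ₹54,000 each.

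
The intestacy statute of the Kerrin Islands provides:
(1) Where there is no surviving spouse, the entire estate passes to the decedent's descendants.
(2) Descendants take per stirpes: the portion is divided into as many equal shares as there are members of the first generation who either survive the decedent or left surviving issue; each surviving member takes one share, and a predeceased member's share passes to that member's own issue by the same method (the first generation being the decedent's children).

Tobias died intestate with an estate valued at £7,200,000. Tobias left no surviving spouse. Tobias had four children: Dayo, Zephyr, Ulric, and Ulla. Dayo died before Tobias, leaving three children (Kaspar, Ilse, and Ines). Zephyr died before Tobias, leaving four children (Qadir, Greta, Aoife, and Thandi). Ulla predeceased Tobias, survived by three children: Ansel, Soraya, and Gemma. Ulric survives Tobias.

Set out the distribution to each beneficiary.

The entire £7,200,000 passes to the descendants.
That amount (£7,200,000) is divided into 4 shares of £1,800,000: Ulric takes £1,800,000; Dayo's £1,800,000 share passes to Dayo's issue; Zephyr's £1,800,000 share passes to Zephyr's issue; Ulla's £1,800,000 share passes to Ulla's issue.
Dayo's share (£1,800,000) is divided into 3 shares of £600,000: Kaspar, Ilse, and Ines each take £600,000.
Zephyr's share (£1,800,000) is divided into 4 shares of £450,000: Qadir, Greta, Aoife, and Thandi each take £450,000.
Ulla's share (£1,800,000) is divided into 3 shares of £600,000: Ansel, Soraya, and Gemma each take £600,000.

Kaspar: £600,000; Ilse: £600,000; Ines: £600,000; Qadir: £450,000; Greta: £450,000; Aoife: £450,000; Thandi: £450,000; Ulric: £1,800,000; Ansel: £600,000; Soraya: £600,000; Gemma: £600,000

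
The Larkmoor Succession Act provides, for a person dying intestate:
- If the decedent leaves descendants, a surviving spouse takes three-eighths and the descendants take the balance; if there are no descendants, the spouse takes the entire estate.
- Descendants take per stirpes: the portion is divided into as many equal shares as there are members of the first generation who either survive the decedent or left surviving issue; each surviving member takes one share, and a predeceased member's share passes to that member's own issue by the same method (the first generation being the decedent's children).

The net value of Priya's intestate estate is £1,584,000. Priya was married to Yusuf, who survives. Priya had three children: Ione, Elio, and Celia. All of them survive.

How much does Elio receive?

Elio receives £330,000.

Yusuf takes three-eighths of £1,584,000 = £594,000. The remaining £990,000 passes to the descendants.
The descendants' portion (£990,000) is divided into 3 shares of £330,000: Ione, Elio, and Celia each take £330,000.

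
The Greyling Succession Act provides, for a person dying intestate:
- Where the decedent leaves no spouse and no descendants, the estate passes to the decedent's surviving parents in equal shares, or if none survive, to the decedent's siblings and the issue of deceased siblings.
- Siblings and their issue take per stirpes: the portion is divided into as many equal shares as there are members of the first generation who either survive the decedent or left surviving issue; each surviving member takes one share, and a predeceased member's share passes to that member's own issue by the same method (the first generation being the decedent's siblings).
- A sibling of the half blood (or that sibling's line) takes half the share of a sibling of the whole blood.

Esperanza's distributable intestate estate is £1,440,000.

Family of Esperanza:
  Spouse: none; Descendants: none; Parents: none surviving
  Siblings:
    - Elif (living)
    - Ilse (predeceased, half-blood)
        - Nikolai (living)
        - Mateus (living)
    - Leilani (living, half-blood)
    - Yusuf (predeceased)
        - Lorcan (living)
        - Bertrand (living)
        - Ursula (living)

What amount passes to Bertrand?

The entire £1,440,000 passes to the siblings and their issue.
Counting each half-blood sibling's line as half a unit, there are 3 units in £1,440,000, so one unit is £480,000. Whole-blood lines (Elif and Yusuf) take £480,000 each; half-blood lines (Ilse and Leilani) take £240,000 each.
Ilse's share (£240,000) is divided into 2 shares of £120,000: Nikolai and Mateus each take £120,000.
Yusuf's share (£480,000) is divided into 3 shares of £160,000: Lorcan, Bertrand, and Ursula each take £160,000.

Bertrand receives £160,000.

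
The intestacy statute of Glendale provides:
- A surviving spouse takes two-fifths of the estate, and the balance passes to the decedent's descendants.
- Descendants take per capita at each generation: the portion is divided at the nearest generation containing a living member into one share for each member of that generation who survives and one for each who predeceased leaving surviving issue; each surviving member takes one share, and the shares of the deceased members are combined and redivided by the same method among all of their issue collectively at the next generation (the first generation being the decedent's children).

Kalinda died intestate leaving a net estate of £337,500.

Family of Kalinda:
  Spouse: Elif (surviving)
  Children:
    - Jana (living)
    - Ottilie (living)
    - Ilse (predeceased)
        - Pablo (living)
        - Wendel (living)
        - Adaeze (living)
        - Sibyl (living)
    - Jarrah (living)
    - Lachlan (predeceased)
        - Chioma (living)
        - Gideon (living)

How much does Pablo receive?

Elif takes two-fifths of £337,500 = £135,000. The remaining £202,500 passes to the descendants.
The descendants' portion (£202,500) is divided at the children's generation into 5 shares of £40,500. Jana, Ottilie, and Jarrah each take £40,500. The 2 shares of the deceased (Ilse and Lachlan) are combined into a pool of £81,000.
That pool (£81,000) is divided at the grandchildren's generation equally among Pablo, Wendel, Adaeze, Sibyl, Chioma, and Gideon: £13,500 each.

Pablo receives £13,500.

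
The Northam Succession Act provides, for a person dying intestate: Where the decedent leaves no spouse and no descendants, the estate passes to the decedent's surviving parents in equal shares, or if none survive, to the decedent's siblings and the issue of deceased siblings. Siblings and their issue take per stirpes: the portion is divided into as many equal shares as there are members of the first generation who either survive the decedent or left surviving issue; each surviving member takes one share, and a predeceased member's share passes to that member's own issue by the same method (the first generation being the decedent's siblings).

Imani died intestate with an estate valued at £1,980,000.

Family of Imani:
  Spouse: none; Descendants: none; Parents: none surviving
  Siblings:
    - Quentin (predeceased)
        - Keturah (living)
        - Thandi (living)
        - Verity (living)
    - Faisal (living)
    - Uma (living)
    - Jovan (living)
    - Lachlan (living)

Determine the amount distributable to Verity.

The entire £1,980,000 passes to the siblings and their issue.
That amount (£1,980,000) is divided into 5 shares of £396,000: Faisal, Uma, Jovan, and Lachlan each take £396,000; Quentin's £396,000 share passes to Quentin's issue.
Quentin's share (£396,000) is divided into 3 shares of £132,000: Keturah, Thandi, and Verity each take £132,000.

Verity receives £132,000.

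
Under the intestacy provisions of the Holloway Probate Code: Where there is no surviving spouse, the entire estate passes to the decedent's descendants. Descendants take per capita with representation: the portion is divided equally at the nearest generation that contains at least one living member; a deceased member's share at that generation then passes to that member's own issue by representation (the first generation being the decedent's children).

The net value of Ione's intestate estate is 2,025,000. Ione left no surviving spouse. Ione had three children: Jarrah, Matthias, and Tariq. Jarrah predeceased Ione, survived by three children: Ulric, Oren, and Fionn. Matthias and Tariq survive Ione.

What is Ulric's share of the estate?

The entire 2,025,000 passes to the descendants.
That amount (2,025,000) is divided into 3 shares of 675,000: Matthias and Tariq each take 675,000; Jarrah's 675,000 share passes to Jarrah's issue.
Jarrah's share (675,000) is divided into 3 shares of 225,000: Ulric, Oren, and Fionn each take 225,000.

Ulric receives 225,000.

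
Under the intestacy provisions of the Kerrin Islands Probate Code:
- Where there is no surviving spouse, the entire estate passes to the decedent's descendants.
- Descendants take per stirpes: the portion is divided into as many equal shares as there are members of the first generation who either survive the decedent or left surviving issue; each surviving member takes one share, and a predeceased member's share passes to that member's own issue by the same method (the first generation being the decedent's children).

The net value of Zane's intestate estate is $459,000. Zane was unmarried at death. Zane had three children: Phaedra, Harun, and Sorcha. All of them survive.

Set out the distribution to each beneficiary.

The entire $459,000 passes to the descendants.
That amount ($459,000) is divided into 3 shares of $153,000: Phaedra, Harun, and Sorcha each take $153,000.

Phaedra: $153,000; Harun: $153,000; Sorcha: $153,000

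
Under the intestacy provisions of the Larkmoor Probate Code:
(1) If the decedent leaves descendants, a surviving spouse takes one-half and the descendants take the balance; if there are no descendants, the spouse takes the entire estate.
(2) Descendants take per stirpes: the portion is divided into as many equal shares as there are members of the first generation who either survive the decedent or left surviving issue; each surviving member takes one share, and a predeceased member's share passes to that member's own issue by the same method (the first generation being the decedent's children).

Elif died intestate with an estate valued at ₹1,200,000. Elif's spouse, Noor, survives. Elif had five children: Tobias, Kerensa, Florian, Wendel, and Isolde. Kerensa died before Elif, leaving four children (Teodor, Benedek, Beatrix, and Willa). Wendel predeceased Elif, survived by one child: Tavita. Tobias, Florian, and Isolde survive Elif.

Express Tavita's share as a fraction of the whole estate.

Tavita receives 1/10 of the estate.

Noor takes one-half of ₹1,200,000 = ₹600,000. The remaining ₹600,000 passes to the descendants.
The descendants' portion (₹600,000) is divided into 5 shares of ₹120,000: Tobias, Florian, and Isolde each take ₹120,000; Kerensa's ₹120,000 share passes to Kerensa's issue; Wendel's ₹120,000 share passes to Wendel's issue.
Kerensa's share (₹120,000) is divided into 4 shares of ₹30,000: Teodor, Benedek, Beatrix, and Willa each take ₹30,000.
Wendel's share (₹120,000) passes entirely to Tavita.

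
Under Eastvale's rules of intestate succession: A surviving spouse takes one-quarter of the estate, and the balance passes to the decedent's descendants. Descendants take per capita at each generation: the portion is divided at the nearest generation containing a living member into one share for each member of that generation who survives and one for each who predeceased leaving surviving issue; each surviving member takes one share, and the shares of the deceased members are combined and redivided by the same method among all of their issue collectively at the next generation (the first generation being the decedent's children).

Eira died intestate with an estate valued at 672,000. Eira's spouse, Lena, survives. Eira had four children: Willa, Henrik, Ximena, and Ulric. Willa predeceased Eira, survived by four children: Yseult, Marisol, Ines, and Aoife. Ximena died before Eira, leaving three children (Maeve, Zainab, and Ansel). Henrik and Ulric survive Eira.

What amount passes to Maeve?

Lena takes one-quarter of 672,000 = 168,000. The remaining 504,000 passes to the descendants.
The descendants' portion (504,000) is divided at the children's generation into 4 shares of 126,000. Henrik and Ulric each take 126,000. The 2 shares of the deceased (Willa and Ximena) are combined into a pool of 252,000.
That pool (252,000) is divided at the grandchildren's generation equally among Yseult, Marisol, Ines, Aoife, Maeve, Zainab, and Ansel: 36,000 each.

Maeve receives 36,000.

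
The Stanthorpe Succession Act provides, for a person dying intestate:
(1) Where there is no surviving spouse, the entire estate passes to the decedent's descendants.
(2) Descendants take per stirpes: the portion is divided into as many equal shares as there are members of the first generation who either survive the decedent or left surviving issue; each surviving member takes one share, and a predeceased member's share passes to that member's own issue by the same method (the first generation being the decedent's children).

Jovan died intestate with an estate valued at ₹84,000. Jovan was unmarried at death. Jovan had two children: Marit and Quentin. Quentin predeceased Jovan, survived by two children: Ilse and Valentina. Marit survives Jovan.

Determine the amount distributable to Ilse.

Ilse receives ₹21,000.

The entire ₹84,000 passes to the descendants.
That amount (₹84,000) is divided into 2 shares of ₹42,000: Marit takes ₹42,000; Quentin's ₹42,000 share passes to Quentin's issue.
Quentin's share (₹42,000) is divided into 2 shares of ₹21,000: Ilse and Valentina each take ₹21,000.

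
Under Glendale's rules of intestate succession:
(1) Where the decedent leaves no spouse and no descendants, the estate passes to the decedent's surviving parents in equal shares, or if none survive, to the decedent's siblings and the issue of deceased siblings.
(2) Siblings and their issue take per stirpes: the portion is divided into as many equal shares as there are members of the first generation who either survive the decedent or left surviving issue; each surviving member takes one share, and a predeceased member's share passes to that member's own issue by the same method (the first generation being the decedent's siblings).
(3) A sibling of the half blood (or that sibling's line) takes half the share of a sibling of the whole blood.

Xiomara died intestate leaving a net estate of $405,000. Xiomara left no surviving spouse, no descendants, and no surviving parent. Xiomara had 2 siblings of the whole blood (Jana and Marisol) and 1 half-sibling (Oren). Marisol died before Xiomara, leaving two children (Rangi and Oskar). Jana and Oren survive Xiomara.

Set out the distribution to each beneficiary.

Jana: $162,000; Rangi: $81,000; Oskar: $81,000; Oren: $81,000

The entire $405,000 passes to the siblings and their issue.
Counting each half-blood sibling's line as half a unit, there are 5/2 units in $405,000, so one unit is $162,000. Whole-blood lines (Jana and Marisol) take $162,000 each; half-blood lines (Oren) take $81,000 each.
Marisol's share ($162,000) is divided into 2 shares of $81,000: Rangi and Oskar each take $81,000.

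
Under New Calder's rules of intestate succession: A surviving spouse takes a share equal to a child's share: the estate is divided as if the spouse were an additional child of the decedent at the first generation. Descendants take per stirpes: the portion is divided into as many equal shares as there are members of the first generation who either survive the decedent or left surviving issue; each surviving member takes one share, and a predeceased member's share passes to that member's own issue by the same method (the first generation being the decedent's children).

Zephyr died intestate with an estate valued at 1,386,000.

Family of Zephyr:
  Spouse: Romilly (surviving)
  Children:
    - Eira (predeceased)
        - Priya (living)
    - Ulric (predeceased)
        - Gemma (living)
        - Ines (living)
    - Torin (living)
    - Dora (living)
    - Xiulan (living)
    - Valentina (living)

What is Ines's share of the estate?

The spouse counts as an additional share at the children's level, so there are 7 primary shares of 198,000. Romilly takes one such share (198,000).
The children's combined portion (1,188,000) is divided into 6 shares of 198,000: Torin, Dora, Xiulan, and Valentina each take 198,000; Eira's 198,000 share passes to Eira's issue; Ulric's 198,000 share passes to Ulric's issue.
Eira's share (198,000) passes entirely to Priya.
Ulric's share (198,000) is divided into 2 shares of 99,000: Gemma and Ines each take 99,000.

Ines receives 99,000.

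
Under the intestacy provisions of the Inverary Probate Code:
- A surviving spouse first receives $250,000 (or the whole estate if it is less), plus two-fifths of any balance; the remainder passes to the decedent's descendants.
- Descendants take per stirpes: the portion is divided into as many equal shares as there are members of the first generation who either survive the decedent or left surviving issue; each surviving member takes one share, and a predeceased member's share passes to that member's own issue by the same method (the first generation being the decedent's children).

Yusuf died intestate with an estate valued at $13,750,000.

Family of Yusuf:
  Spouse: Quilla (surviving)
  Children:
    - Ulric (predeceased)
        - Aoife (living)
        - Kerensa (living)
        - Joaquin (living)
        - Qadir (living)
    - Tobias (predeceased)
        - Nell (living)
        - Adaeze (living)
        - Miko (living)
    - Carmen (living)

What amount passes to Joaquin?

Quilla first takes $250,000, leaving a balance of $13,500,000. Quilla then takes two-fifths of the balance ($5,400,000), for a total of $5,650,000. The remaining $8,100,000 passes to the descendants.
The descendants' portion ($8,100,000) is divided into 3 shares of $2,700,000: Carmen takes $2,700,000; Ulric's $2,700,000 share passes to Ulric's issue; Tobias's $2,700,000 share passes to Tobias's issue.
Ulric's share ($2,700,000) is divided into 4 shares of $675,000: Aoife, Kerensa, Joaquin, and Qadir each take $675,000.
Tobias's share ($2,700,000) is divided into 3 shares of $900,000: Nell, Adaeze, and Miko each take $900,000.

Joaquin receives $675,000.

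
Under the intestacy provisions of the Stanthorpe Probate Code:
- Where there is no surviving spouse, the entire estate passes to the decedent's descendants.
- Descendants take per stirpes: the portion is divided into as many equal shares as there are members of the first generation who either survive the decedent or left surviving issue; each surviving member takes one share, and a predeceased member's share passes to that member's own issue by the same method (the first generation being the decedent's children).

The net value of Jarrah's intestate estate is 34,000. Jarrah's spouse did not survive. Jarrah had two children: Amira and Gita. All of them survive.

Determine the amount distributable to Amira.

The entire 34,000 passes to the descendants.
That amount (34,000) is divided into 2 shares of 17,000: Amira and Gita each take 17,000.

Amira receives 17,000.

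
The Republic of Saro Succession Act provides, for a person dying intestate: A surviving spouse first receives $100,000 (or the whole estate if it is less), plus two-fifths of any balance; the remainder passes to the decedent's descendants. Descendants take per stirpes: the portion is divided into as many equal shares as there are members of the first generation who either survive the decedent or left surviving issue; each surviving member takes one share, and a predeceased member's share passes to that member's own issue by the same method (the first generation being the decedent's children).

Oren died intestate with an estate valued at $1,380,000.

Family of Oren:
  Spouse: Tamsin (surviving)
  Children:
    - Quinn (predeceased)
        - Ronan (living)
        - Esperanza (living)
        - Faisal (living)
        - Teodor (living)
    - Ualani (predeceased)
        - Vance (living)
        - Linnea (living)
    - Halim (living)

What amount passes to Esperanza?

Esperanza receives $64,000.

Tamsin first takes $100,000, leaving a balance of $1,280,000. Tamsin then takes two-fifths of the balance ($512,000), for a total of $612,000. The remaining $768,000 passes to the descendants.
The descendants' portion ($768,000) is divided into 3 shares of $256,000: Halim takes $256,000; Quinn's $256,000 share passes to Quinn's issue; Ualani's $256,000 share passes to Ualani's issue.
Quinn's share ($256,000) is divided into 4 shares of $64,000: Ronan, Esperanza, Faisal, and Teodor each take $64,000.
Ualani's share ($256,000) is divided into 2 shares of $128,000: Vance and Linnea each take $128,000.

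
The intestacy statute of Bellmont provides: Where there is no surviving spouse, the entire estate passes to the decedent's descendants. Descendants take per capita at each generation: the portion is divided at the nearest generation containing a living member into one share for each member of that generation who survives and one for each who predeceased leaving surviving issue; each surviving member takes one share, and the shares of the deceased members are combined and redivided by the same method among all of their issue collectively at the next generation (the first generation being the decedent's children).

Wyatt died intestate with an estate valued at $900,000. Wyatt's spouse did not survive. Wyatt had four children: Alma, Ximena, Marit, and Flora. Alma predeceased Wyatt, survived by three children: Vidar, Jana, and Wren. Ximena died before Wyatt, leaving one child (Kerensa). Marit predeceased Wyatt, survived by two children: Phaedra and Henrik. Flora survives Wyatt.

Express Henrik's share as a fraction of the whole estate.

The entire $900,000 passes to the descendants.
That amount ($900,000) is divided at the children's generation into 4 shares of $225,000. Flora takes $225,000. The 3 shares of the deceased (Alma, Ximena, and Marit) are combined into a pool of $675,000.
That pool ($675,000) is divided at the grandchildren's generation equally among Vidar, Jana, Wren, Kerensa, Phaedra, and Henrik: $112,500 each.

Henrik receives 1/8 of the estate.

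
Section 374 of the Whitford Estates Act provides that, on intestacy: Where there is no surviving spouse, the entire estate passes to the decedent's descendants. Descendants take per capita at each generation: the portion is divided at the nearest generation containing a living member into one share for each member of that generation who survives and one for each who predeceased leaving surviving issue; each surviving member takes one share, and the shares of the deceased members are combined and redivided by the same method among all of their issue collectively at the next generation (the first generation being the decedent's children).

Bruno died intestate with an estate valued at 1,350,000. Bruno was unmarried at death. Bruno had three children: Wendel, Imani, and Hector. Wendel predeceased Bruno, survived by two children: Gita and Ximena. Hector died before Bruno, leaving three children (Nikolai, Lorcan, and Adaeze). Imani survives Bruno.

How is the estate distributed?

Gita: 180,000; Ximena: 180,000; Imani: 450,000; Nikolai: 180,000; Lorcan: 180,000; Adaeze: 180,000

The entire 1,350,000 passes to the descendants.
That amount (1,350,000) is divided at the children's generation into 3 shares of 450,000. Imani takes 450,000. The 2 shares of the deceased (Wendel and Hector) are combined into a pool of 900,000.
That pool (900,000) is divided at the grandchildren's generation equally among Gita, Ximena, Nikolai, Lorcan, and Adaeze: 180,000 each.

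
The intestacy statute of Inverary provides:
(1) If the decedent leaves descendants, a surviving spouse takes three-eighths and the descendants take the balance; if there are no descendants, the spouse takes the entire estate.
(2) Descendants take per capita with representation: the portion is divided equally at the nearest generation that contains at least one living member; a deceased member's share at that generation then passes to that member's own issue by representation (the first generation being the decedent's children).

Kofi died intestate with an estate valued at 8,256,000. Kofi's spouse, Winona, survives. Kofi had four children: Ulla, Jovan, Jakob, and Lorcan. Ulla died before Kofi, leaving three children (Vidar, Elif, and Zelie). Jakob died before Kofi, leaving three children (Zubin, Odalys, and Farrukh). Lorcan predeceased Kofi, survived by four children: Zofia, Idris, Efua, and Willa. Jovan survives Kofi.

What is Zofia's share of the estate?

Zofia receives 322,500.

Winona takes three-eighths of 8,256,000 = 3,096,000. The remaining 5,160,000 passes to the descendants.
The descendants' portion (5,160,000) is divided into 4 shares of 1,290,000: Jovan takes 1,290,000; Ulla's 1,290,000 share passes to Ulla's issue; Jakob's 1,290,000 share passes to Jakob's issue; Lorcan's 1,290,000 share passes to Lorcan's issue.
Ulla's share (1,290,000) is divided into 3 shares of 430,000: Vidar, Elif, and Zelie each take 430,000.
Jakob's share (1,290,000) is divided into 3 shares of 430,000: Zubin, Odalys, and Farrukh each take 430,000.
Lorcan's share (1,290,000) is divided into 4 shares of 322,500: Zofia, Idris, Efua, and Willa each take 322,500.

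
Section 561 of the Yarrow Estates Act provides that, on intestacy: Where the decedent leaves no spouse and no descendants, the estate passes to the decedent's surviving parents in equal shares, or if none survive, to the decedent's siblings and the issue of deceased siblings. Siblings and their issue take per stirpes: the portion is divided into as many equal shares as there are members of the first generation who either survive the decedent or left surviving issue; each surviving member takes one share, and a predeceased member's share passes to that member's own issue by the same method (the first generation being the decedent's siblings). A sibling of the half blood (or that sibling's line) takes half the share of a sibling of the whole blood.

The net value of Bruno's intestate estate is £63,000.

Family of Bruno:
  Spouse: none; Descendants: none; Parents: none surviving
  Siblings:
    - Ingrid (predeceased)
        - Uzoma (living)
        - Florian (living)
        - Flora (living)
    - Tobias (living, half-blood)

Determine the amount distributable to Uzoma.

The entire £63,000 passes to the siblings and their issue.
Counting each half-blood sibling's line as half a unit, there are 3/2 units in £63,000, so one unit is £42,000. Whole-blood lines (Ingrid) take £42,000 each; half-blood lines (Tobias) take £21,000 each.
Ingrid's share (£42,000) is divided into 3 shares of £14,000: Uzoma, Florian, and Flora each take £14,000.

Uzoma receives £14,000.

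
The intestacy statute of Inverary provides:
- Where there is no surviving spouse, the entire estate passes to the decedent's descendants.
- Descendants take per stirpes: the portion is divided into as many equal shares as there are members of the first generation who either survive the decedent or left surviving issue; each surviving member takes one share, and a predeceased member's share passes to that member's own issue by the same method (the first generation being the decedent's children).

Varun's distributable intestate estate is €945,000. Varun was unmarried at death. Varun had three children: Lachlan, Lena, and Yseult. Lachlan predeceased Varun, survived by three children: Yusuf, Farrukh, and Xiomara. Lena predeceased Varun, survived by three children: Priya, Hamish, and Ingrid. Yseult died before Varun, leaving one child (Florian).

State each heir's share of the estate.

The entire €945,000 passes to the descendants.
That amount (€945,000) is divided into 3 shares of €315,000: Lachlan's €315,000 share passes to Lachlan's issue; Lena's €315,000 share passes to Lena's issue; Yseult's €315,000 share passes to Yseult's issue.
Lachlan's share (€315,000) is divided into 3 shares of €105,000: Yusuf, Farrukh, and Xiomara each take €105,000.
Lena's share (€315,000) is divided into 3 shares of €105,000: Priya, Hamish, and Ingrid each take €105,000.
Yseult's share (€315,000) passes entirely to Florian.

Yusuf: €105,000; Farrukh: €105,000; Xiomara: €105,000; Priya: €105,000; Hamish: €105,000; Ingrid: €105,000; Florian: €315,000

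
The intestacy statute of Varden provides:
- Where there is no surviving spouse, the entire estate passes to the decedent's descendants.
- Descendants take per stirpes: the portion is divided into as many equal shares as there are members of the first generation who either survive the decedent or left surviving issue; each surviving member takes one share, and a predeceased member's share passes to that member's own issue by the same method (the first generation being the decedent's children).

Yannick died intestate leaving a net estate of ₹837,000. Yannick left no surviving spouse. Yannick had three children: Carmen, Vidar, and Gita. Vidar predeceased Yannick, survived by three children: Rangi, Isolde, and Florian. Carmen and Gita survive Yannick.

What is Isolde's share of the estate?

Isolde receives ₹93,000.

The entire ₹837,000 passes to the descendants.
That amount (₹837,000) is divided into 3 shares of ₹279,000: Carmen and Gita each take ₹279,000; Vidar's ₹279,000 share passes to Vidar's issue.
Vidar's share (₹279,000) is divided into 3 shares of ₹93,000: Rangi, Isolde, and Florian each take ₹93,000.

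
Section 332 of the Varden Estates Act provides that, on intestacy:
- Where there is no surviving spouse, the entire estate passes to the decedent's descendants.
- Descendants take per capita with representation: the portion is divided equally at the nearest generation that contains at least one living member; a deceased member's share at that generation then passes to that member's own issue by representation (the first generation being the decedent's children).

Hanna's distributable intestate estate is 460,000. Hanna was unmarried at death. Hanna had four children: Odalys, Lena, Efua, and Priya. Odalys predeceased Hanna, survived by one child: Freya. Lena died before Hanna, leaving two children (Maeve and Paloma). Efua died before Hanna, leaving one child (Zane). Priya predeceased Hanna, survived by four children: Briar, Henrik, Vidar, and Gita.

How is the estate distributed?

Freya: 57,500; Maeve: 57,500; Paloma: 57,500; Zane: 57,500; Briar: 57,500; Henrik: 57,500; Vidar: 57,500; Gita: 57,500

The entire 460,000 passes to the descendants.
No child survives, so the initial division is made at the grandchildren's generation.
That amount (460,000) is divided into 8 shares of 57,500: Freya, Maeve, Paloma, Zane, Briar, Henrik, Vidar, and Gita each take 57,500.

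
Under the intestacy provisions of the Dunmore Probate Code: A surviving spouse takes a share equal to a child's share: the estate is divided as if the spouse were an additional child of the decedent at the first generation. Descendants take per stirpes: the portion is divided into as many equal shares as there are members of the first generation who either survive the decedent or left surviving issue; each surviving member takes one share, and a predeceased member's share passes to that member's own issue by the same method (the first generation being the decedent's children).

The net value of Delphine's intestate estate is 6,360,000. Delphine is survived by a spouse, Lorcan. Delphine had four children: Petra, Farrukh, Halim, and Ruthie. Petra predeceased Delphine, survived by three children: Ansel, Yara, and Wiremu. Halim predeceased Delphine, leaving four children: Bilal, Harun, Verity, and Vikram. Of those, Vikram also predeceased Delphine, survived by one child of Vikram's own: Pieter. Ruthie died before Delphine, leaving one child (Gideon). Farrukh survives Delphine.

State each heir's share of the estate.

The spouse counts as an additional share at the children's level, so there are 5 primary shares of 1,272,000. Lorcan takes one such share (1,272,000).
The children's combined portion (5,088,000) is divided into 4 shares of 1,272,000: Farrukh takes 1,272,000; Petra's 1,272,000 share passes to Petra's issue; Halim's 1,272,000 share passes to Halim's issue; Ruthie's 1,272,000 share passes to Ruthie's issue.
Petra's share (1,272,000) is divided into 3 shares of 424,000: Ansel, Yara, and Wiremu each take 424,000.
Halim's share (1,272,000) is divided into 4 shares of 318,000: Bilal, Harun, and Verity each take 318,000; Vikram's 318,000 share passes to Vikram's issue.
Vikram's share (318,000) passes entirely to Pieter.
Ruthie's share (1,272,000) passes entirely to Gideon.

Lorcan: 1,272,000; Ansel: 424,000; Yara: 424,000; Wiremu: 424,000; Farrukh: 1,272,000; Bilal: 318,000; Harun: 318,000; Verity: 318,000; Pieter: 318,000; Gideon: 1,272,000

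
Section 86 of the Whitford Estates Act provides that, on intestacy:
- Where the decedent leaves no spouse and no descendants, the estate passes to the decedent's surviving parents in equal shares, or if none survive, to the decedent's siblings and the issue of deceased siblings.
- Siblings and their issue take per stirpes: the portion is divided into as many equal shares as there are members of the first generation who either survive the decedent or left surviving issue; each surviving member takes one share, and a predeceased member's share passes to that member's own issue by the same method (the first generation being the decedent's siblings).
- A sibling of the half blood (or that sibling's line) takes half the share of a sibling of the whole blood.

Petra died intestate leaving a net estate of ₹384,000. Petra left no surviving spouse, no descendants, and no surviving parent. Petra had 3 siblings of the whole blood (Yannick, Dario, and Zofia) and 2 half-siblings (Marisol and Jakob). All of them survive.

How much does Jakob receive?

The entire ₹384,000 passes to the siblings and their issue.
Counting each half-blood sibling's line as half a unit, there are 4 units in ₹384,000, so one unit is ₹96,000. Whole-blood lines (Yannick, Dario, and Zofia) take ₹96,000 each; half-blood lines (Marisol and Jakob) take ₹48,000 each.

Jakob receives ₹48,000.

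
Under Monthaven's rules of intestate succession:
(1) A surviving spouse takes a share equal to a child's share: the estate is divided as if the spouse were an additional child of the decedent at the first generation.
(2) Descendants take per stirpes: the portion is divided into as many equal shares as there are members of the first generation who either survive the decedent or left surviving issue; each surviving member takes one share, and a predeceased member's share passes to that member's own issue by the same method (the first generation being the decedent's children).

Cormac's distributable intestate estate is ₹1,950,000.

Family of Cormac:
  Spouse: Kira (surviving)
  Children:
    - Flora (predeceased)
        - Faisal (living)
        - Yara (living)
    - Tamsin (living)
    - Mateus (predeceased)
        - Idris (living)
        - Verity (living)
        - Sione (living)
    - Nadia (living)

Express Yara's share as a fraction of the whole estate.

The spouse counts as an additional share at the children's level, so there are 5 primary shares of ₹390,000. Kira takes one such share (₹390,000).
The children's combined portion (₹1,560,000) is divided into 4 shares of ₹390,000: Tamsin and Nadia each take ₹390,000; Flora's ₹390,000 share passes to Flora's issue; Mateus's ₹390,000 share passes to Mateus's issue.
Flora's share (₹390,000) is divided into 2 shares of ₹195,000: Faisal and Yara each take ₹195,000.
Mateus's share (₹390,000) is divided into 3 shares of ₹130,000: Idris, Verity, and Sione each take ₹130,000.

Yara receives 1/10 of the estate.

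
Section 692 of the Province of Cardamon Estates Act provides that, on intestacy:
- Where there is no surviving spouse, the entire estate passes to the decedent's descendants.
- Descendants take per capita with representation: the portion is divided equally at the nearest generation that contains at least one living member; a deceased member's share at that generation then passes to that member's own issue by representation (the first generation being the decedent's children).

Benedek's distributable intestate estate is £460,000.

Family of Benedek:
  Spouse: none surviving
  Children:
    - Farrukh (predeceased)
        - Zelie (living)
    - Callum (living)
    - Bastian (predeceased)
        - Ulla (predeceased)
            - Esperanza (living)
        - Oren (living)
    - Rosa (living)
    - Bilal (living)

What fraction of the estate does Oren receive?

Oren receives 1/10 of the estate.

The entire £460,000 passes to the descendants.
That amount (£460,000) is divided into 5 shares of £92,000: Callum, Rosa, and Bilal each take £92,000; Farrukh's £92,000 share passes to Farrukh's issue; Bastian's £92,000 share passes to Bastian's issue.
Farrukh's share (£92,000) passes entirely to Zelie.
Bastian's share (£92,000) is divided into 2 shares of £46,000: Oren takes £46,000; Ulla's £46,000 share passes to Ulla's issue.
Ulla's share (£46,000) passes entirely to Esperanza.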